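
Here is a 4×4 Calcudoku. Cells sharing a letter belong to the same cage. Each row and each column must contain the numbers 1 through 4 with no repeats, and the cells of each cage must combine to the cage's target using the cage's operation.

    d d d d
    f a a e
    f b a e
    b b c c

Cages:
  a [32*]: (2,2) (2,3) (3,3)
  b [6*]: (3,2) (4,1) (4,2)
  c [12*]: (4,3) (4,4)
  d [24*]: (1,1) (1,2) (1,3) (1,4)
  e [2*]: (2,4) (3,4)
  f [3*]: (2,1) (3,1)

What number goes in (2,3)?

The 3 cells of cage a must have product 32; hence (2,2) = 4.
Cage a has product 32, leaving (2,3) = 2.
Row 2 now contains 2; hence (2,4) = 1.
Cage a needs product 32; hence (3,3) = 4.
Column 4 already has 1, leaving (3,4) = 2.
Column 3 now contains 4, leaving (4,3) = 3.
Row 4 already has 3, so (4,4) = 4.
Cage d has product 24, so (1,1) = 4.
Cage d needs product 24; hence (1,2) = 2.
3 is placed in column 3; hence (1,3) = 1.
4 is placed in column 4, leaving (1,4) = 3.
Row 2 now contains 1; hence (2,1) = 3.
The two cells of cage f must have product 3, so (3,1) = 1.
Cage b has product 6; hence (3,2) = 3.
Column 1 already has 1; hence (4,1) = 2.
2 is placed in column 2, which forces (4,2) = 1.
Filled in: 4 2 1 3 / 3 4 2 1 / 1 3 4 2 / 2 1 3 4.

2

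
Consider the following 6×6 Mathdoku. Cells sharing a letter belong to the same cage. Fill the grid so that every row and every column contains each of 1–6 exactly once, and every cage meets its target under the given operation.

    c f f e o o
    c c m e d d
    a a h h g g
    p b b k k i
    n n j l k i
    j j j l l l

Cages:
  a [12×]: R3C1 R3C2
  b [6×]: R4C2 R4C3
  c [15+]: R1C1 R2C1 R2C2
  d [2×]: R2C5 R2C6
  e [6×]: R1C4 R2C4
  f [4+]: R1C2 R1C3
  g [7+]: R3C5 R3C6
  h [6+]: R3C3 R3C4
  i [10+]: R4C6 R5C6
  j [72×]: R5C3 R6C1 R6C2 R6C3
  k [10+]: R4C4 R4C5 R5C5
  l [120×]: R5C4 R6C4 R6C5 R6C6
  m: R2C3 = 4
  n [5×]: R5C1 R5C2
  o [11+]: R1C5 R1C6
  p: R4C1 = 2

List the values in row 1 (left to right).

M is a freebie; hence R2C3 = 4.
Cage p is given, which forces R4C1 = 2.
Row 1 needs a 2, and only R1C4 is open for it.
Cage e's pair has product 6, so R2C4 = 3.
The 3 cells of cage c must have sum 15, which forces R1C1 = 4.
Row 4 needs a 3, and only R4C5 is open for it.
The only place for 4 in row 4 is R4C6.
Column 6 now contains 4, so R5C6 = 6.
Cage o's pair has sum 11, leaving R1C5 = 6.
Column 6 already has 6; hence R1C6 = 5.
The only place for 6 in row 3 is R3C1.
Column 1 already has 6, leaving R2C1 = 5.
Cage c has sum 15, so R2C2 = 6.
Cage a's pair has product 12; hence R3C2 = 2.
Row 3 already has 2, so R3C6 = 3.
Column 2 now contains 6, so R4C2 = 1.
1 is placed in row 4; hence R4C3 = 6.
6 is placed in row 4; hence R4C4 = 5.
Column 1 now contains 5; hence R5C1 = 1.
1 is placed in column 2, leaving R5C2 = 5.
5 is placed in column 4, which forces R5C4 = 4.
Row 5 already has 1, which forces R5C5 = 2.
Column 1 already has 1, so R6C1 = 3.
Column 2 already has 2, leaving R6C2 = 4.
Column 3 already has 6, so R6C3 = 2.
Column 4 now contains 4; hence R6C4 = 6.
4 is placed in row 6, so R6C5 = 5.
Column 6 now contains 3, which forces R6C6 = 1.
1 is placed in column 2, which forces R1C2 = 3.
Cage f needs two cells with sum 4, leaving R1C3 = 1.
2 is placed in column 5; hence R2C5 = 1.
Column 6 now contains 1, which forces R2C6 = 2.
Cage h needs two cells with sum 6, which forces R3C3 = 5.
Column 4 now contains 4, which forces R3C4 = 1.
Column 5 now contains 5; hence R3C5 = 4.
Row 5 now contains 2; hence R5C3 = 3.
Filled in: 4 3 1 2 6 5 / 5 6 4 3 1 2 / 6 2 5 1 4 3 / 2 1 6 5 3 4 / 1 5 3 4 2 6 / 3 4 2 6 5 1.

4 3 1 2 6 5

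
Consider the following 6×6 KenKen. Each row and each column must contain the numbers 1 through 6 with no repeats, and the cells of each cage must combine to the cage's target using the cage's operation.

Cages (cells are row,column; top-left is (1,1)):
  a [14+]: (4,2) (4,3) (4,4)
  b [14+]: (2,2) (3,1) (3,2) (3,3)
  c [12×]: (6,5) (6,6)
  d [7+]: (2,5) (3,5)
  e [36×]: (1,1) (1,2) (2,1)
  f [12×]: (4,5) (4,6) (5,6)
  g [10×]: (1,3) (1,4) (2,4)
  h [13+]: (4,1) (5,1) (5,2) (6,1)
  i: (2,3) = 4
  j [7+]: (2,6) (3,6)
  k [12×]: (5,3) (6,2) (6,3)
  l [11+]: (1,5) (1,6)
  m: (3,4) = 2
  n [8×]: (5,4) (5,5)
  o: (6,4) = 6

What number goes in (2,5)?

6

I is a freebie, which forces (2,3) = 4.
Cage m is given; hence (3,4) = 2.
Column 4 now contains 2; hence (5,4) = 4.
4 is placed in row 5, leaving (5,5) = 2.
O is a freebie, which forces (6,4) = 6.
The 3 cells of cage g must have product 10; hence (1,3) = 2.
The only place for 4 in row 1 is (1,1).
The 3 cells of cage e must have product 36, which forces (1,2) = 3.
The 3 cells of cage e must have product 36, so (2,1) = 3.
The only place for 1 in row 1 is (1,4).
Column 4 now contains 1, leaving (2,4) = 5.
Column 4 now contains 5, so (4,4) = 3.
In row 3, 3 can only go at (3,3), so (3,3) = 3.
The 4 cells of cage b must have sum 14, which forces (3,2) = 4.
Cage k needs product 12, leaving (5,3) = 6.
Cage k needs product 12, which forces (6,2) = 2.
Column 3 already has 3, so (6,3) = 1.
Cage h needs sum 13, leaving (4,1) = 2.
Cage a needs sum 14; hence (4,2) = 6.
Column 3 already has 6; hence (4,3) = 5.
The 4 cells of cage h must have sum 13, leaving (5,1) = 1.
The 4 cells of cage h must have sum 13, which forces (5,2) = 5.
Row 5 already has 1, so (5,6) = 3.
Row 6 already has 1, leaving (6,1) = 5.
3 is placed in column 6, which forces (6,6) = 4.
Column 2 already has 6, which forces (2,2) = 1.
Row 2 now contains 1; hence (2,5) = 6.
Row 2 already has 6; hence (2,6) = 2.
Column 1 already has 1; hence (3,1) = 6.
6 is placed in column 5, which forces (3,5) = 1.
Row 3 already has 1, which forces (3,6) = 5.
The 3 cells of cage f must have product 12, so (4,5) = 4.
Column 6 now contains 4, so (4,6) = 1.
Row 6 already has 4, so (6,5) = 3.
6 is placed in column 5, which forces (1,5) = 5.
5 is placed in column 6, which forces (1,6) = 6.
Filled in: 4 3 2 1 5 6 / 3 1 4 5 6 2 / 6 4 3 2 1 5 / 2 6 5 3 4 1 / 1 5 6 4 2 3 / 5 2 1 6 3 4.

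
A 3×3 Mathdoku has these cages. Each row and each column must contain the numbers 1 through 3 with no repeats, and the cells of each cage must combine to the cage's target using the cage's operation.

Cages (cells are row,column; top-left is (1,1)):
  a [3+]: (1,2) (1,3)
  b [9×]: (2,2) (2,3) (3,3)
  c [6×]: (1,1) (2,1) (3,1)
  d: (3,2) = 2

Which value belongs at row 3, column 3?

Cage b needs product 9, so (2,2) = 3.
The 3 cells of cage b must have product 9, leaving (2,3) = 1.
Cage d is a single given cell, which forces (3,2) = 2.
Cage b has product 9, leaving (3,3) = 3.
The 3 cells of cage c must have product 6, which forces (1,1) = 3.
2 is placed in column 2; hence (1,2) = 1.
Column 3 already has 1; hence (1,3) = 2.
Row 2 now contains 1, which forces (2,1) = 2.
Row 3 already has 3; hence (3,1) = 1.
Filled in: 3 1 2 / 2 3 1 / 1 2 3.

3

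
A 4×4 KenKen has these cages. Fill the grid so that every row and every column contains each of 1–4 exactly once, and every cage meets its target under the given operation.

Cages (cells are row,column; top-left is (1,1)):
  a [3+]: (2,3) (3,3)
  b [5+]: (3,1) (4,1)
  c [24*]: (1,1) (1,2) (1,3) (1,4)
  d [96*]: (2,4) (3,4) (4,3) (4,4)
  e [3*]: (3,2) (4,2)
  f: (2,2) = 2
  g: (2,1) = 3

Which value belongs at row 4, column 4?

Cage g is a single given cell; hence (2,1) = 3.
Cage f is a single given cell, which forces (2,2) = 2.
2 is placed in row 2; hence (2,3) = 1.
2 is placed in row 2, which forces (2,4) = 4.
Column 3 now contains 1, leaving (3,3) = 2.
Row 3 already has 2; hence (3,4) = 3.
The 4 cells of cage d must have product 96, which forces (4,3) = 4.
Column 4 already has 3; hence (4,4) = 2.
Cage c needs product 24, leaving (1,1) = 2.
Cage c needs product 24, so (1,2) = 4.
Column 3 now contains 4; hence (1,3) = 3.
Column 4 now contains 2, so (1,4) = 1.
Cage b's pair has sum 5, so (3,1) = 4.
3 is placed in row 3, which forces (3,2) = 1.
Row 4 now contains 2, which forces (4,1) = 1.
Cage e's pair has product 3, leaving (4,2) = 3.
Filled in: 2 4 3 1 / 3 2 1 4 / 4 1 2 3 / 1 3 4 2.

2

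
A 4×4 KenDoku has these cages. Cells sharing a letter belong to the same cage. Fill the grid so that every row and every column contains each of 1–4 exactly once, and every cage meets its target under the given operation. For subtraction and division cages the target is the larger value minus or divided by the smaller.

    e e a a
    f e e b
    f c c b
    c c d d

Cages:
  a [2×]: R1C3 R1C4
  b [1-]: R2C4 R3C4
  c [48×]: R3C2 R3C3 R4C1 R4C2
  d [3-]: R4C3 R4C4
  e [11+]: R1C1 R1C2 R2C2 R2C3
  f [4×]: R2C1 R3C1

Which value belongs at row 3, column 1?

1

Row 2 needs a 2, and only R2C4 is open for it.
The two cells of cage a must have product 2; hence R1C3 = 2.
Column 4 now contains 2, so R1C4 = 1.
2 is placed in column 3, so R3C3 = 4.
1 is placed in column 4; hence R3C4 = 3.
Column 3 already has 4; hence R4C3 = 1.
1 is placed in column 4, leaving R4C4 = 4.
Cage f needs two cells with product 4, leaving R2C1 = 4.
Cage e has sum 11, which forces R2C2 = 1.
Column 3 now contains 1, leaving R2C3 = 3.
4 is placed in row 3; hence R3C1 = 1.
4 is placed in row 3; hence R3C2 = 2.
Cage c has product 48; hence R4C1 = 2.
Cage c has product 48; hence R4C2 = 3.
4 is placed in column 1, which forces R1C1 = 3.
3 is placed in column 2, so R1C2 = 4.
Completed grid: 3 4 2 1 / 4 1 3 2 / 1 2 4 3 / 2 3 1 4.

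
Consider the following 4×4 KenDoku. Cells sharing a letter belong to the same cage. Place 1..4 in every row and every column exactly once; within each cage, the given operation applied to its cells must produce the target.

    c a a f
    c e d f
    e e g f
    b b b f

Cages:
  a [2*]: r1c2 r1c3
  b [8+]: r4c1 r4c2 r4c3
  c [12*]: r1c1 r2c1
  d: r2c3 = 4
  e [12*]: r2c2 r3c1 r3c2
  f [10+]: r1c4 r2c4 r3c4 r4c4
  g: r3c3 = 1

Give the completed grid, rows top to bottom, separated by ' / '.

4 1 2 3 / 3 2 4 1 / 2 3 1 4 / 1 4 3 2

Cage d is given, which forces r2c3 = 4.
G is a freebie, leaving r3c3 = 1.
1 is placed in column 3, which forces r4c3 = 3.
The two cells of cage c must have product 12, so r1c1 = 4.
Cage a needs two cells with product 2, which forces r1c2 = 1.
1 is placed in column 3, which forces r1c3 = 2.
Row 1 already has 2, which forces r1c4 = 3.
4 is placed in row 2, which forces r2c1 = 3.
Column 2 now contains 1; hence r2c2 = 2.
Row 2 now contains 2, so r2c4 = 1.
Column 1 already has 3; hence r3c1 = 2.
Row 3 already has 2, leaving r3c4 = 4.
Column 1 now contains 4, leaving r4c1 = 1.
Column 2 now contains 1, which forces r4c2 = 4.
4 is placed in column 4, so r4c4 = 2.
Row 3 now contains 4, which forces r3c2 = 3.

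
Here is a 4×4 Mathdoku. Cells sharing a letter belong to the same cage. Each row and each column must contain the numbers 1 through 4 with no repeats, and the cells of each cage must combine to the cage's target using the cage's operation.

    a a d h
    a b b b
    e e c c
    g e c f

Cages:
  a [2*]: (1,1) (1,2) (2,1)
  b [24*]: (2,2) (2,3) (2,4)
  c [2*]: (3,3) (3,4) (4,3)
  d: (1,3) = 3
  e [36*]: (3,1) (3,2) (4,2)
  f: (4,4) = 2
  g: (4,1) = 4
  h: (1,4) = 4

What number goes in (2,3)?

Cage a needs product 2, leaving (1,1) = 2.
Cage a needs product 2; hence (1,2) = 1.
Cage d is a single given cell, so (1,3) = 3.
Cage h is given, leaving (1,4) = 4.
Cage a has product 2; hence (2,1) = 1.
The 3 cells of cage e must have product 36; hence (3,1) = 3.
The 3 cells of cage e must have product 36; hence (3,2) = 4.
The 3 cells of cage c must have product 2, which forces (3,3) = 2.
Cage c has product 2, which forces (3,4) = 1.
G is a freebie; hence (4,1) = 4.
Cage e has product 36, which forces (4,2) = 3.
The 3 cells of cage c must have product 2, which forces (4,3) = 1.
Cage f is given, which forces (4,4) = 2.
3 is placed in column 2; hence (2,2) = 2.
Column 3 already has 2, so (2,3) = 4.
Column 4 now contains 2, leaving (2,4) = 3.
The full grid is 2 1 3 4 / 1 2 4 3 / 3 4 2 1 / 4 3 1 2.

4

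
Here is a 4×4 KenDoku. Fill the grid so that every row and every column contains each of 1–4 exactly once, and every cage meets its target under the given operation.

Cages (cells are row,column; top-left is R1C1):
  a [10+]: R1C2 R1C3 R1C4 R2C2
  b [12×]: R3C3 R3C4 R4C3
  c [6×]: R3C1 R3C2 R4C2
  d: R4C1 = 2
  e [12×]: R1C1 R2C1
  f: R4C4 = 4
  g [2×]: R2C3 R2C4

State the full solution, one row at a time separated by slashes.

Cage d is a single given cell, so R4C1 = 2.
F is a freebie; hence R4C4 = 4.
Cage c needs product 6; hence R3C2 = 2.
Cage b needs product 12, which forces R3C3 = 4.
Column 1 needs a 1, and only R3C1 is open for it.
1 is placed in row 3; hence R3C4 = 3.
Cage c needs product 6, which forces R4C2 = 3.
Cage b has product 12, which forces R4C3 = 1.
Cage a needs sum 10, which forces R1C3 = 3.
Cage a needs sum 10, which forces R1C4 = 2.
Column 3 already has 1, which forces R2C3 = 2.
Cage g needs two cells with product 2, leaving R2C4 = 1.
Row 1 already has 3; hence R1C1 = 4.
Cage a has sum 10; hence R1C2 = 1.
Cage e needs two cells with product 12, which forces R2C1 = 3.
1 is placed in row 2, leaving R2C2 = 4.

4 1 3 2 / 3 4 2 1 / 1 2 4 3 / 2 3 1 4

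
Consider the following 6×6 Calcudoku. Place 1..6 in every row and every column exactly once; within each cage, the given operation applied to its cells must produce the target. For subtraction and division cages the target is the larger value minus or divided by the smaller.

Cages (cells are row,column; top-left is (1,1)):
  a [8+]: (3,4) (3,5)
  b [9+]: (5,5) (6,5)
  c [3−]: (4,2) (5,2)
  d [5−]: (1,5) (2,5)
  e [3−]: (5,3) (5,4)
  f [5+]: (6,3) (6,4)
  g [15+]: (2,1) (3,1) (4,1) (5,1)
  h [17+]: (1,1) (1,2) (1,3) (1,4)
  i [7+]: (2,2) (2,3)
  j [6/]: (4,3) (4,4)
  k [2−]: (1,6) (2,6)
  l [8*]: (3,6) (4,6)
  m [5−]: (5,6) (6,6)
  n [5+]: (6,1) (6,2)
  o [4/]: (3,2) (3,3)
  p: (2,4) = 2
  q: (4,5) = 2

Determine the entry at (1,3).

5

Cage p is a single given cell, which forces (2,4) = 2.
Cage q is given, leaving (4,5) = 2.
Row 4 already has 2, leaving (4,6) = 4.
Column 6 already has 4, which forces (3,6) = 2.
Row 1 needs a 3, and only (1,6) is open for it.
Row 1 needs a 1, and only (1,5) is open for it.
1 is placed in column 5, leaving (2,5) = 6.
In row 3, 6 can only go at (3,1), so (3,1) = 6.
The only place for 5 in row 6 is (6,5).
Cage a needs two cells with sum 8, leaving (3,4) = 5.
Column 5 now contains 5, leaving (3,5) = 3.
Column 5 now contains 5, leaving (5,5) = 4.
The only place for 5 in row 5 is (5,1).
Row 2 needs a 5, and only (2,6) is open for it.
Row 2 needs a 1, and only (2,1) is open for it.
1 is placed in column 1, so (4,1) = 3.
Row 4 needs a 5, and only (4,2) is open for it.
Cage h has sum 17, so (1,3) = 5.
The two cells of cage c must have difference 3; hence (5,2) = 2.
Cage h has sum 17, leaving (1,1) = 2.
2 is placed in column 1, leaving (6,1) = 4.
The two cells of cage n must have sum 5, so (6,2) = 1.
Cage f's pair has sum 5; hence (6,3) = 2.
The two cells of cage f must have sum 5, which forces (6,4) = 3.
Row 6 now contains 1, which forces (6,6) = 6.
1 is placed in column 2, leaving (3,2) = 4.
Cage o needs two cells with quotient 4, so (3,3) = 1.
Column 3 already has 1, which forces (4,3) = 6.
6 is placed in row 4, so (4,4) = 1.
Cage e's pair has difference 3; hence (5,3) = 3.
3 is placed in column 4; hence (5,4) = 6.
Column 6 already has 6, leaving (5,6) = 1.
4 is placed in column 2, which forces (1,2) = 6.
6 is placed in column 4, so (1,4) = 4.
4 is placed in column 2, which forces (2,2) = 3.
3 is placed in column 3; hence (2,3) = 4.
Completed grid: 2 6 5 4 1 3 / 1 3 4 2 6 5 / 6 4 1 5 3 2 / 3 5 6 1 2 4 / 5 2 3 6 4 1 / 4 1 2 3 5 6.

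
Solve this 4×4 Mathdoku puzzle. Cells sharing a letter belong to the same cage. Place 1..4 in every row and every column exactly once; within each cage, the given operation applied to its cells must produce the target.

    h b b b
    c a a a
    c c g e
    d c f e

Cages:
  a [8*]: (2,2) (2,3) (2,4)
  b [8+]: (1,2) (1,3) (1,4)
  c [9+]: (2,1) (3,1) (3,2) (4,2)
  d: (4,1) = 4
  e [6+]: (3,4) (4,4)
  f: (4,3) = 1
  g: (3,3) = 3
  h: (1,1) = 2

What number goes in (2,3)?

2

Cage h is a single given cell, leaving (1,1) = 2.
Cage g is given, leaving (3,3) = 3.
D is a freebie; hence (4,1) = 4.
F is a freebie, leaving (4,3) = 1.
Row 4 already has 4; hence (4,4) = 2.
Column 3 already has 1; hence (1,3) = 4.
Cage c has sum 9, leaving (2,1) = 3.
4 is placed in column 3; hence (2,3) = 2.
Column 1 now contains 4, so (3,1) = 1.
Cage c needs sum 9, so (3,2) = 2.
Column 4 already has 2, leaving (3,4) = 4.
Row 4 already has 2, so (4,2) = 3.
Column 2 now contains 3, so (1,2) = 1.
The 3 cells of cage b must have sum 8, which forces (1,4) = 3.
Cage a has product 8; hence (2,2) = 4.
Column 4 already has 4, which forces (2,4) = 1.
Completed grid: 2 1 4 3 / 3 4 2 1 / 1 2 3 4 / 4 3 1 2.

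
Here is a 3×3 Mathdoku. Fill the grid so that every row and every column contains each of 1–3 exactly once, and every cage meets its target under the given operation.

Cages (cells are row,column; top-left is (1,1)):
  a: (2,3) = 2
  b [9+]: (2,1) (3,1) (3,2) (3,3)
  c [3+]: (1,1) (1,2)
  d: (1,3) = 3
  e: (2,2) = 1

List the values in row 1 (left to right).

1 2 3

D is a freebie, leaving (1,3) = 3.
Cage b has sum 9, which forces (2,1) = 3.
Cage e is a single given cell, so (2,2) = 1.
Cage a is given; hence (2,3) = 2.
2 is placed in column 3; hence (3,3) = 1.
Cage c needs two cells with sum 3; hence (1,1) = 1.
1 is placed in column 2, so (1,2) = 2.
Row 3 now contains 1, which forces (3,1) = 2.
The 4 cells of cage b must have sum 9; hence (3,2) = 3.
Completed grid: 1 2 3 / 3 1 2 / 2 3 1.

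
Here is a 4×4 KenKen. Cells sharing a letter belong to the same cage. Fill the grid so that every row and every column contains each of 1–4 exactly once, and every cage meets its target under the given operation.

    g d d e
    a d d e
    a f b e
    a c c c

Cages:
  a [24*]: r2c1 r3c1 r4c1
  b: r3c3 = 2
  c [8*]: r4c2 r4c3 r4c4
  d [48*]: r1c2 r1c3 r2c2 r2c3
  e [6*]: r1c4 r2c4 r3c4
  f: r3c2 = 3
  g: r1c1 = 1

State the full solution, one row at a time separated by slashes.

G is a freebie, leaving r1c1 = 1.
Cage f is a single given cell, so r3c2 = 3.
B is a freebie, leaving r3c3 = 2.
Row 3 already has 2, leaving r3c4 = 1.
Cage d needs product 48, leaving r1c2 = 4.
Cage d has product 48; hence r1c3 = 3.
Row 1 already has 3; hence r1c4 = 2.
Cage d has product 48, leaving r2c2 = 1.
The 4 cells of cage d must have product 48, which forces r2c3 = 4.
2 is placed in column 4; hence r2c4 = 3.
Row 3 already has 2, so r3c1 = 4.
Column 2 now contains 1, leaving r4c2 = 2.
4 is placed in column 3, which forces r4c3 = 1.
2 is placed in column 4, so r4c4 = 4.
Row 2 now contains 3, which forces r2c1 = 2.
Row 4 now contains 2, which forces r4c1 = 3.

1 4 3 2 / 2 1 4 3 / 4 3 2 1 / 3 2 1 4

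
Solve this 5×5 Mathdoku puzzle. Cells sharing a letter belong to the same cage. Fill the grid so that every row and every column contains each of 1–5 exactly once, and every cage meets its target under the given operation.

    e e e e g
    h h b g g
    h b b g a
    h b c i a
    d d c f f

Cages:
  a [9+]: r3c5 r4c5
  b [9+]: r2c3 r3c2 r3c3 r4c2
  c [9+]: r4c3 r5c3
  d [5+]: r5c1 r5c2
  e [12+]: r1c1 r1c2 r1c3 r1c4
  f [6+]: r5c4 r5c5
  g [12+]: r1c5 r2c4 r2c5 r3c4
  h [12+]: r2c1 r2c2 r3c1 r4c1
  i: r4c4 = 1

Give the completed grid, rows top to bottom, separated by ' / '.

5 4 1 2 3 / 1 5 3 4 2 / 4 1 2 3 5 / 2 3 5 1 4 / 3 2 4 5 1

Cage i is given, leaving r4c4 = 1.
The only place for 3 in row 1 is r1c5.
The only place for 1 in row 5 is r5c5.
Column 5 already has 1; hence r2c5 = 2.
Cage f needs two cells with sum 6; hence r5c4 = 5.
Cage c needs two cells with sum 9; hence r4c3 = 5.
Row 4 now contains 5, so r4c5 = 4.
Row 5 already has 5; hence r5c3 = 4.
4 is placed in column 5, so r3c5 = 5.
Column 4 needs a 2, and only r1c4 is open for it.
2 is placed in row 1, leaving r1c3 = 1.
1 is placed in column 3, so r2c3 = 3.
Row 2 already has 3; hence r2c4 = 4.
Column 3 now contains 3, so r3c3 = 2.
Column 4 already has 4, so r3c4 = 3.
Cage h needs sum 12; hence r3c1 = 4.
The 4 cells of cage b must have sum 9; hence r3c2 = 1.
Cage h has sum 12, which forces r4c1 = 2.
Cage b has sum 9, which forces r4c2 = 3.
2 is placed in column 1, leaving r5c1 = 3.
Column 2 already has 3, so r5c2 = 2.
Column 1 now contains 4, which forces r1c1 = 5.
Cage e has sum 12, leaving r1c2 = 4.
Cage h has sum 12, so r2c1 = 1.
Column 2 now contains 1; hence r2c2 = 5.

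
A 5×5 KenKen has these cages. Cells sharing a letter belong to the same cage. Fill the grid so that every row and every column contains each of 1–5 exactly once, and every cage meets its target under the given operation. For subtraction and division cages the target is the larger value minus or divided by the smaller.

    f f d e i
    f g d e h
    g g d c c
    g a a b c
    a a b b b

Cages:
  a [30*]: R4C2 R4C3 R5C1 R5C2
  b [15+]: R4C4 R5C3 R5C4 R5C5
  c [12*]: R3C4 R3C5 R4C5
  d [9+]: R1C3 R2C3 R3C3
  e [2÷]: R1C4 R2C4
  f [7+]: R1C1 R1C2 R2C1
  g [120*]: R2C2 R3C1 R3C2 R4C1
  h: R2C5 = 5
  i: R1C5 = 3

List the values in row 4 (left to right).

Cage i is a single given cell, leaving R1C5 = 3.
Cage h is given; hence R2C5 = 5.
The 3 cells of cage c must have product 12, leaving R3C4 = 3.
The 3 cells of cage d must have sum 9, which forces R2C3 = 3.
Cage g has product 120, so R4C1 = 3.
The 4 cells of cage a must have product 30, which forces R5C2 = 3.
In column 5, 2 can only go at R5C5, so R5C5 = 2.
The 4 cells of cage b must have sum 15; hence R4C4 = 4.
4 is placed in row 4, leaving R4C5 = 1.
Cage b needs sum 15, which forces R5C3 = 4.
Cage b needs sum 15, leaving R5C4 = 5.
Column 5 already has 1; hence R3C5 = 4.
5 is placed in row 5, which forces R5C1 = 1.
The 3 cells of cage f must have sum 7; hence R1C2 = 1.
1 is placed in row 1, so R1C3 = 5.
1 is placed in row 1, so R1C4 = 2.
The 4 cells of cage g must have product 120, which forces R2C2 = 4.
Column 4 now contains 2, leaving R2C4 = 1.
Column 3 now contains 5, leaving R3C3 = 1.
Column 3 now contains 5; hence R4C3 = 2.
Row 1 already has 2; hence R1C1 = 4.
4 is placed in row 2; hence R2C1 = 2.
Column 1 already has 2, leaving R3C1 = 5.
Row 3 now contains 5; hence R3C2 = 2.
2 is placed in row 4; hence R4C2 = 5.
Filled in: 4 1 5 2 3 / 2 4 3 1 5 / 5 2 1 3 4 / 3 5 2 4 1 / 1 3 4 5 2.

3 5 2 4 1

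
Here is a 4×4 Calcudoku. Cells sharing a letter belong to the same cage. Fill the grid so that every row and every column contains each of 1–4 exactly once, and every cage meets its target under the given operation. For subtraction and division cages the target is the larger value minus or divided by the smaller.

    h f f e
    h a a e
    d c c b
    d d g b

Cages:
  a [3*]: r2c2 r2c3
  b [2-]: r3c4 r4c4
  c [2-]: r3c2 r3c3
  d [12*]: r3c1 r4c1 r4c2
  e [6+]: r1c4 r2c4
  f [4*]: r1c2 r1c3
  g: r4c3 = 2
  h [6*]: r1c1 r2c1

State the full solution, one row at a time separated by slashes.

G is a freebie, which forces r4c3 = 2.
The only place for 3 in row 1 is r1c1.
Column 1 already has 3, so r2c1 = 2.
2 is placed in row 2; hence r2c4 = 4.
The 3 cells of cage d must have product 12, so r4c2 = 3.
Row 4 now contains 3, which forces r4c4 = 1.
4 is placed in column 4, so r1c4 = 2.
3 is placed in column 2, which forces r2c2 = 1.
The two cells of cage a must have product 3, which forces r2c3 = 3.
Cage d has product 12, leaving r3c1 = 1.
Column 2 now contains 1; hence r3c2 = 2.
Column 3 already has 3, which forces r3c3 = 4.
Cage b's pair has difference 2, so r3c4 = 3.
1 is placed in row 4, which forces r4c1 = 4.
Column 2 now contains 1, which forces r1c2 = 4.
Column 3 now contains 4, leaving r1c3 = 1.

3 4 1 2 / 2 1 3 4 / 1 2 4 3 / 4 3 2 1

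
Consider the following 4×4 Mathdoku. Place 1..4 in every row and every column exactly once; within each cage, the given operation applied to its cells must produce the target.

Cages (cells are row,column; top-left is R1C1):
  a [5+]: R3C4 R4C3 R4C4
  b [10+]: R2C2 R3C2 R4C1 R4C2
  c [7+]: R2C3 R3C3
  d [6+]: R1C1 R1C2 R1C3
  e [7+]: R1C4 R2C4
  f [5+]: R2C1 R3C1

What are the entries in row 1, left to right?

2 3 1 4

The only place for 4 in row 1 is R1C4.
4 is placed in column 4; hence R2C4 = 3.
3 is placed in column 4, which forces R4C4 = 1.
Row 2 already has 3, leaving R2C3 = 4.
The two cells of cage c must have sum 7, which forces R3C3 = 3.
1 is placed in column 4; hence R3C4 = 2.
1 is placed in row 4; hence R4C3 = 2.
Column 3 now contains 2, leaving R1C3 = 1.
The two cells of cage f must have sum 5, so R2C1 = 1.
The 4 cells of cage b must have sum 10, leaving R2C2 = 2.
Cage f needs two cells with sum 5; hence R3C1 = 4.
The 4 cells of cage b must have sum 10, which forces R3C2 = 1.
4 is placed in column 1, so R4C1 = 3.
Row 4 now contains 3, so R4C2 = 4.
Column 1 now contains 3, which forces R1C1 = 2.
2 is placed in column 2, so R1C2 = 3.
The full grid is 2 3 1 4 / 1 2 4 3 / 4 1 3 2 / 3 4 2 1.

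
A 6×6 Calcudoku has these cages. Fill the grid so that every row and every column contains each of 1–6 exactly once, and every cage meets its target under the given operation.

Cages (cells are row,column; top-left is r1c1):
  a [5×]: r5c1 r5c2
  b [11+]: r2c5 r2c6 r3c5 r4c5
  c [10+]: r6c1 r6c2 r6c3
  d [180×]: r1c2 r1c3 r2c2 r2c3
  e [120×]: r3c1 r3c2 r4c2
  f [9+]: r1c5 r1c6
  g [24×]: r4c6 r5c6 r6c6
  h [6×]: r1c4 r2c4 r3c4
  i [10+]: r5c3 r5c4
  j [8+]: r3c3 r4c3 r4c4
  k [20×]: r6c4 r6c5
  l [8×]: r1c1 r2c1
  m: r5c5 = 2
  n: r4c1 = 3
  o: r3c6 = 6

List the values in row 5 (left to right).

Cage o is given; hence r3c6 = 6.
Cage n is given; hence r4c1 = 3.
Cage m is given, which forces r5c5 = 2.
Cage e has product 120, so r4c2 = 6.
In row 1, 1 can only go at r1c4, so r1c4 = 1.
The only place for 3 in row 5 is r5c6.
Row 1 needs a 6, and only r1c3 is open for it.
Column 3 already has 6, so r5c3 = 4.
Cage i's pair has sum 10, so r5c4 = 6.
Row 1 needs a 3, and only r1c2 is open for it.
In row 1, 2 can only go at r1c1, so r1c1 = 2.
Column 1 now contains 2, which forces r2c1 = 4.
Column 1 already has 4, so r3c1 = 5.
Row 3 now contains 5, leaving r3c2 = 4.
5 is placed in column 1, so r5c1 = 1.
1 is placed in row 5; hence r5c2 = 5.
Column 1 now contains 1, so r6c1 = 6.
Column 2 now contains 5; hence r2c2 = 2.
Cage d needs product 180; hence r2c3 = 5.
Row 2 already has 2, leaving r2c4 = 3.
Row 2 already has 2, so r2c6 = 1.
Column 4 already has 3; hence r3c4 = 2.
The 3 cells of cage c must have sum 10, so r6c2 = 1.
Cage c needs sum 10, which forces r6c3 = 3.
1 is placed in row 2, leaving r2c5 = 6.
3 is placed in column 3, which forces r3c3 = 1.
Cage b needs sum 11, leaving r3c5 = 3.
Cage j needs sum 8, so r4c3 = 2.
Cage j needs sum 8, leaving r4c4 = 5.
Cage b needs sum 11, so r4c5 = 1.
Row 4 already has 2, so r4c6 = 4.
Column 4 already has 5; hence r6c4 = 4.
4 is placed in row 6, so r6c5 = 5.
Column 6 already has 4, so r6c6 = 2.
Column 5 now contains 5, which forces r1c5 = 4.
Column 6 already has 4; hence r1c6 = 5.
The full grid is 2 3 6 1 4 5 / 4 2 5 3 6 1 / 5 4 1 2 3 6 / 3 6 2 5 1 4 / 1 5 4 6 2 3 / 6 1 3 4 5 2.

1 5 4 6 2 3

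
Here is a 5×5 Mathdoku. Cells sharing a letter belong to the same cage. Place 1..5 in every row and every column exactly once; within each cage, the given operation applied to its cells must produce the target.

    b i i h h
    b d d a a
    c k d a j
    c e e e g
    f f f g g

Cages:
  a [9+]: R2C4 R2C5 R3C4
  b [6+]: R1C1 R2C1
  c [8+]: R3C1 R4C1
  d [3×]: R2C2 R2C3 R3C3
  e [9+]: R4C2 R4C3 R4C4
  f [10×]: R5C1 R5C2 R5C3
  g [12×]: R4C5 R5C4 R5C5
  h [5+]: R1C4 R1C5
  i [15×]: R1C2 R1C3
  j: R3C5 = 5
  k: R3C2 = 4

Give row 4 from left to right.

5 2 4 3 1

Cage d has product 3, which forces R2C2 = 1.
Cage d needs product 3, which forces R2C3 = 3.
K is a freebie, so R3C2 = 4.
Cage d has product 3, which forces R3C3 = 1.
Cage j is given, which forces R3C5 = 5.
The two cells of cage i must have product 15, so R1C2 = 3.
3 is placed in column 3, which forces R1C3 = 5.
Row 3 already has 5; hence R3C1 = 3.
Row 3 now contains 3; hence R3C4 = 2.
Cage c needs two cells with sum 8, so R4C1 = 5.
Column 2 now contains 3, leaving R4C2 = 2.
2 is placed in row 4, leaving R4C3 = 4.
The 3 cells of cage f must have product 10, so R5C1 = 1.
2 is placed in column 2, which forces R5C2 = 5.
Column 3 already has 5, which forces R5C3 = 2.
Cage a needs sum 9, which forces R2C4 = 5.
Cage a has sum 9, which forces R2C5 = 2.
Cage e has sum 9, so R4C4 = 3.
Cage g has product 12; hence R4C5 = 1.
3 is placed in column 4, so R5C4 = 4.
Row 5 now contains 4, which forces R5C5 = 3.
Cage b needs two cells with sum 6, which forces R1C1 = 2.
Column 4 already has 4, leaving R1C4 = 1.
1 is placed in column 5, which forces R1C5 = 4.
2 is placed in row 2; hence R2C1 = 4.
The full grid is 2 3 5 1 4 / 4 1 3 5 2 / 3 4 1 2 5 / 5 2 4 3 1 / 1 5 2 4 3.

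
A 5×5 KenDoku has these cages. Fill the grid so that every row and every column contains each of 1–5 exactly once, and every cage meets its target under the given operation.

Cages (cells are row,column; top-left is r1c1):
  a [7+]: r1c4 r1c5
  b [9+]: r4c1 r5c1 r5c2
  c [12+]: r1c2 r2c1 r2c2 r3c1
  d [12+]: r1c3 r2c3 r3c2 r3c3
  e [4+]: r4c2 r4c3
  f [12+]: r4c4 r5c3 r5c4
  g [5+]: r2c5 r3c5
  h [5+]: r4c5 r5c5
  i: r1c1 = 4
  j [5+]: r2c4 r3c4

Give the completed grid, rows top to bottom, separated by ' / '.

Cage i is a single given cell; hence r1c1 = 4.
In column 5, 5 can only go at r1c5, so r1c5 = 5.
5 is placed in row 1, which forces r1c4 = 2.
In row 5, 2 can only go at r5c2, so r5c2 = 2.
The 3 cells of cage b must have sum 9, leaving r4c1 = 2.
Row 4 now contains 2, so r4c5 = 4.
Cage b has sum 9, which forces r5c1 = 5.
The 4 cells of cage c must have sum 12; hence r1c2 = 3.
3 is placed in row 1, which forces r1c3 = 1.
The 4 cells of cage c must have sum 12, which forces r2c2 = 5.
Column 2 now contains 5, so r3c2 = 4.
Row 3 now contains 4, which forces r3c4 = 1.
3 is placed in column 2, which forces r4c2 = 1.
Column 3 already has 1; hence r4c3 = 3.
Row 4 already has 4; hence r4c4 = 5.
Column 3 already has 3, so r5c3 = 4.
Row 5 already has 4, which forces r5c4 = 3.
The two cells of cage h must have sum 5, so r5c5 = 1.
The 4 cells of cage c must have sum 12, leaving r2c1 = 1.
Column 3 now contains 4; hence r2c3 = 2.
1 is placed in column 4, which forces r2c4 = 4.
Row 2 now contains 2; hence r2c5 = 3.
Row 3 already has 1, which forces r3c1 = 3.
Cage d needs sum 12, leaving r3c3 = 5.
Column 5 now contains 3, which forces r3c5 = 2.

4 3 1 2 5 / 1 5 2 4 3 / 3 4 5 1 2 / 2 1 3 5 4 / 5 2 4 3 1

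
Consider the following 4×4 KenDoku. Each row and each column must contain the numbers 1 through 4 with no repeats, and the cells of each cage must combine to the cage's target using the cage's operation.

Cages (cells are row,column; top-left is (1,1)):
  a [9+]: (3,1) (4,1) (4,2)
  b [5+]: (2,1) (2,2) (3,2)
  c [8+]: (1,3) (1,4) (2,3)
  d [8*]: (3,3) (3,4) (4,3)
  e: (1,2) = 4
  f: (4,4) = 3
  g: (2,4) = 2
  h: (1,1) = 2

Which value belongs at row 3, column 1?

3

Cage h is a single given cell, which forces (1,1) = 2.
Cage e is given, leaving (1,2) = 4.
Column 1 now contains 2, so (2,1) = 1.
Row 2 now contains 1, leaving (2,2) = 3.
Cage g is a single given cell, which forces (2,4) = 2.
Column 2 now contains 3, leaving (4,2) = 2.
Cage f is a single given cell, leaving (4,4) = 3.
Cage c needs sum 8, leaving (1,3) = 3.
Column 4 already has 3; hence (1,4) = 1.
Row 2 now contains 2, which forces (2,3) = 4.
Cage a needs sum 9, leaving (3,1) = 3.
2 is placed in column 2, so (3,2) = 1.
The 3 cells of cage d must have product 8; hence (3,3) = 2.
Column 4 now contains 1, which forces (3,4) = 4.
Row 4 now contains 3, leaving (4,1) = 4.
4 is placed in column 3; hence (4,3) = 1.
Completed grid: 2 4 3 1 / 1 3 4 2 / 3 1 2 4 / 4 2 1 3.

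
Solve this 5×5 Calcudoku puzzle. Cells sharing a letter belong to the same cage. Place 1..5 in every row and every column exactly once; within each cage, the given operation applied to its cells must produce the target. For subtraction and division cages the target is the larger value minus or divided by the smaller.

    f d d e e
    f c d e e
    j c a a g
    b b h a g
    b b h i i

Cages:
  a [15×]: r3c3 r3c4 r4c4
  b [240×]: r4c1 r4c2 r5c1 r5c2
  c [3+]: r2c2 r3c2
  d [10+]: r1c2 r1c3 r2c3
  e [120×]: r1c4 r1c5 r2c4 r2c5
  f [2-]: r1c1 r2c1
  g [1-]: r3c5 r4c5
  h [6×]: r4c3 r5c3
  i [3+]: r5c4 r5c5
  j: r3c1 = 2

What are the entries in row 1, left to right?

3 5 1 4 2

Cage j is a single given cell, so r3c1 = 2.
2 is placed in row 3, so r3c2 = 1.
Column 2 now contains 1, which forces r2c2 = 2.
The 3 cells of cage a must have product 15, so r4c4 = 1.
1 is placed in column 4, which forces r5c4 = 2.
2 is placed in row 5, so r5c5 = 1.
The 4 cells of cage e must have product 120, so r1c5 = 2.
Cage h needs two cells with product 6, which forces r4c3 = 2.
2 is placed in row 5, which forces r5c3 = 3.
3 is placed in column 3, leaving r3c3 = 5.
The 3 cells of cage a must have product 15, which forces r3c4 = 3.
3 is placed in row 3, so r3c5 = 4.
Cage d needs sum 10; hence r1c2 = 5.
Row 1 already has 5, so r1c4 = 4.
4 is placed in column 4, so r2c4 = 5.
Cage e needs product 120, leaving r2c5 = 3.
3 is placed in column 5; hence r4c5 = 5.
Column 2 already has 5, which forces r5c2 = 4.
Cage f needs two cells with difference 2, which forces r1c1 = 3.
4 is placed in row 1, which forces r1c3 = 1.
Row 2 already has 3, which forces r2c1 = 1.
Cage d needs sum 10; hence r2c3 = 4.
The 4 cells of cage b must have product 240, leaving r4c1 = 4.
Column 2 now contains 4, so r4c2 = 3.
4 is placed in row 5, leaving r5c1 = 5.
Filled in: 3 5 1 4 2 / 1 2 4 5 3 / 2 1 5 3 4 / 4 3 2 1 5 / 5 4 3 2 1.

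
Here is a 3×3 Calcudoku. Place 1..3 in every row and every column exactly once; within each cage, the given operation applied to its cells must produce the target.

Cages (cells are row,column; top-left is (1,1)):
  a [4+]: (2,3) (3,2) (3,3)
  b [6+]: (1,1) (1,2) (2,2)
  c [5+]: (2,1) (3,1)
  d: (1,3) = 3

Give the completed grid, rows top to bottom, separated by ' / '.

Cage d is a single given cell; hence (1,3) = 3.
Cage a needs sum 4, which forces (2,3) = 1.
Cage a has sum 4, which forces (3,2) = 1.
Cage a has sum 4, which forces (3,3) = 2.
Cage b needs sum 6; hence (1,1) = 1.
1 is placed in column 2, so (1,2) = 2.
Cage c's pair has sum 5, so (2,1) = 2.
The 3 cells of cage b must have sum 6, which forces (2,2) = 3.
Row 3 already has 2, leaving (3,1) = 3.

1 2 3 / 2 3 1 / 3 1 2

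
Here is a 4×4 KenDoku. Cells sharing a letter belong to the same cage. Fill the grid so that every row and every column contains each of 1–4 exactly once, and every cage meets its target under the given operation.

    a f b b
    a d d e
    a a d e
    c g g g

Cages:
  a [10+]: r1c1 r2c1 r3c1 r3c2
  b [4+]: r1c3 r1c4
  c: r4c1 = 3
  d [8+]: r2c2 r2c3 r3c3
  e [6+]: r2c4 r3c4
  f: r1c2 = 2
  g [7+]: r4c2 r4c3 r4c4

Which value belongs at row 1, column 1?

4

F is a freebie, leaving r1c2 = 2.
Cage c is given; hence r4c1 = 3.
The 4 cells of cage a must have sum 10, which forces r3c2 = 3.
Cage d has sum 8, which forces r2c3 = 3.
Column 3 now contains 3, so r1c3 = 1.
Cage b needs two cells with sum 4, which forces r1c4 = 3.
Column 3 already has 1, which forces r3c3 = 4.
Row 3 now contains 4, leaving r3c4 = 2.
4 is placed in column 3, which forces r4c3 = 2.
Row 1 now contains 1, leaving r1c1 = 4.
The 4 cells of cage a must have sum 10, which forces r2c1 = 2.
Cage d needs sum 8, leaving r2c2 = 1.
Column 4 already has 2, so r2c4 = 4.
2 is placed in row 3, which forces r3c1 = 1.
Column 2 already has 1; hence r4c2 = 4.
Column 4 now contains 4; hence r4c4 = 1.
The full grid is 4 2 1 3 / 2 1 3 4 / 1 3 4 2 / 3 4 2 1.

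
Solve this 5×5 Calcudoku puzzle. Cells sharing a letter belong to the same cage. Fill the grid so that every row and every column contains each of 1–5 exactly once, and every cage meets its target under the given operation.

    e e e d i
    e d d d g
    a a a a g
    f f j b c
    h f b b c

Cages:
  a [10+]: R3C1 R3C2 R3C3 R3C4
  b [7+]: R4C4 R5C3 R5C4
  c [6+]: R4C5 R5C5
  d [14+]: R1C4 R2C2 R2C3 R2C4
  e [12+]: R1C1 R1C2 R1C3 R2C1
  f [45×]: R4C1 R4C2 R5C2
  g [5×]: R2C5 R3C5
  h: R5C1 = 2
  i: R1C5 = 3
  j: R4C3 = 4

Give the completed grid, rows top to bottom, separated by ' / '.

5 1 2 4 3 / 4 2 5 3 1 / 1 4 3 2 5 / 3 5 4 1 2 / 2 3 1 5 4

Cage i is given, leaving R1C5 = 3.
The 3 cells of cage f must have product 45, which forces R4C1 = 3.
The 3 cells of cage f must have product 45, which forces R4C2 = 5.
Cage j is given, leaving R4C3 = 4.
Cage h is a single given cell, leaving R5C1 = 2.
The 3 cells of cage f must have product 45, leaving R5C2 = 3.
Row 5 already has 3, so R5C3 = 1.
In row 3, 5 can only go at R3C5, so R3C5 = 5.
Column 5 now contains 5, so R2C5 = 1.
Cage c needs two cells with sum 6, so R4C5 = 2.
Column 5 now contains 5, so R5C5 = 4.
Row 4 now contains 2, which forces R4C4 = 1.
Row 5 now contains 4; hence R5C4 = 5.
Cage d needs sum 14, leaving R2C3 = 5.
Cage d needs sum 14, leaving R2C4 = 3.
Cage e has sum 12, so R1C1 = 5.
Cage e needs sum 12, leaving R1C2 = 1.
Column 3 now contains 5, which forces R1C3 = 2.
Row 1 already has 2; hence R1C4 = 4.
Row 2 already has 5, which forces R2C1 = 4.
Row 2 now contains 4, so R2C2 = 2.
Column 1 already has 4; hence R3C1 = 1.
Column 2 now contains 2; hence R3C2 = 4.
Cage a needs sum 10, which forces R3C3 = 3.
Column 4 already has 4, which forces R3C4 = 2.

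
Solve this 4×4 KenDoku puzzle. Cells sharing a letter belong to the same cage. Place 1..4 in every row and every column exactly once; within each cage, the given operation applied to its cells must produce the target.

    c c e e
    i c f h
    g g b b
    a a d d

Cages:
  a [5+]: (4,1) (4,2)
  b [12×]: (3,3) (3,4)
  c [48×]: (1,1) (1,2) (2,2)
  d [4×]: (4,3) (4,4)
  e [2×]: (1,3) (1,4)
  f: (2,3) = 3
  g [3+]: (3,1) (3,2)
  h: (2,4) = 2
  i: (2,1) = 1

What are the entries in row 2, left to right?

1 4 3 2

The 3 cells of cage c must have product 48; hence (1,1) = 4.
Cage c needs product 48, leaving (1,2) = 3.
I is a freebie, so (2,1) = 1.
Cage c has product 48, which forces (2,2) = 4.
F is a freebie, so (2,3) = 3.
Cage h is a single given cell, which forces (2,4) = 2.
Column 1 now contains 1, leaving (3,1) = 2.
Row 3 now contains 2; hence (3,2) = 1.
Column 3 now contains 3; hence (3,3) = 4.
4 is placed in row 3, which forces (3,4) = 3.
2 is placed in column 1, so (4,1) = 3.
Column 2 already has 1, which forces (4,2) = 2.
Column 3 now contains 4, leaving (4,3) = 1.
Row 4 now contains 1, so (4,4) = 4.
Column 3 already has 1, leaving (1,3) = 2.
2 is placed in column 4; hence (1,4) = 1.
Completed grid: 4 3 2 1 / 1 4 3 2 / 2 1 4 3 / 3 2 1 4.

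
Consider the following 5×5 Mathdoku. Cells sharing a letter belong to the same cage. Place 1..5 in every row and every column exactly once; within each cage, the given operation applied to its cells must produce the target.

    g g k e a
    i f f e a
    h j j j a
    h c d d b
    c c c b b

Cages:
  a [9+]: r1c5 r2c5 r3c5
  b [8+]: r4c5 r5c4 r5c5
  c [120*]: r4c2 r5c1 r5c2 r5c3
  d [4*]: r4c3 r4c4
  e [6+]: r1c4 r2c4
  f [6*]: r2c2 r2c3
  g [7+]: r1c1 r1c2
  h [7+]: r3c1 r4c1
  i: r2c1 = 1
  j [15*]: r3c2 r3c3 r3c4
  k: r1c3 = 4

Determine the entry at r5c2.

4

Cage k is a single given cell, leaving r1c3 = 4.
Cage i is a single given cell, leaving r2c1 = 1.
Column 3 already has 4, leaving r4c3 = 1.
Row 4 now contains 1; hence r4c4 = 4.
Cage e's pair has sum 6, which forces r1c4 = 1.
The two cells of cage e must have sum 6, which forces r2c4 = 5.
Column 4 already has 5, so r3c4 = 3.
3 is placed in column 4, which forces r5c4 = 2.
Cage j has product 15, leaving r3c2 = 1.
3 is placed in row 3; hence r3c3 = 5.
Cage c needs product 120, so r4c2 = 2.
Row 4 already has 2, which forces r4c5 = 5.
5 is placed in column 3, which forces r5c3 = 3.
The two cells of cage g must have sum 7, which forces r1c1 = 2.
2 is placed in column 2, leaving r1c2 = 5.
2 is placed in row 1, so r1c5 = 3.
2 is placed in column 2, so r2c2 = 3.
Column 3 already has 3, which forces r2c3 = 2.
Row 2 now contains 2, so r2c5 = 4.
The two cells of cage h must have sum 7, so r3c1 = 4.
4 is placed in column 5, so r3c5 = 2.
Row 4 already has 5, leaving r4c1 = 3.
Column 1 now contains 4, which forces r5c1 = 5.
Column 2 already has 5, which forces r5c2 = 4.
The 3 cells of cage b must have sum 8, so r5c5 = 1.
The full grid is 2 5 4 1 3 / 1 3 2 5 4 / 4 1 5 3 2 / 3 2 1 4 5 / 5 4 3 2 1.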